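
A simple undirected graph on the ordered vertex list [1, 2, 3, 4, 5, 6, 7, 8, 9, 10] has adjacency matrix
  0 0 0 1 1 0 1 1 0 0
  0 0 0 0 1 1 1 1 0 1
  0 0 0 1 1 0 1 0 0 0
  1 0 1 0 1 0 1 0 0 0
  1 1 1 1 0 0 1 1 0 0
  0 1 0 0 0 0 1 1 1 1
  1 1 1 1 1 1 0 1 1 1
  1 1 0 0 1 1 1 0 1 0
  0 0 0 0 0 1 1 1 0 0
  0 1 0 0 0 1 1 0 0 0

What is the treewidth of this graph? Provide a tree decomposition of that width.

Treewidth 3.
Bags: B1 = {2, 5, 7, 8}  B2 = {2, 6, 7, 8}  B3 = {6, 7, 8, 9}  B4 = {2, 6, 7, 10}  B5 = {1, 5, 7, 8}  B6 = {1, 4, 5, 7}  B7 = {3, 4, 5, 7}
Tree: B1–B2, B2–B3, B2–B4, B1–B5, B5–B6, B6–B7

The largest bag has 4 vertices, giving width 3; this decomposition certifies tw(G) ≤ 3. For the lower bound, the 4 vertices {6, 7, 8, 9} are pairwise adjacent, and any tree decomposition puts a clique entirely inside one bag — forcing width ≥ 3. The upper and lower bounds meet at 3, so that is the treewidth.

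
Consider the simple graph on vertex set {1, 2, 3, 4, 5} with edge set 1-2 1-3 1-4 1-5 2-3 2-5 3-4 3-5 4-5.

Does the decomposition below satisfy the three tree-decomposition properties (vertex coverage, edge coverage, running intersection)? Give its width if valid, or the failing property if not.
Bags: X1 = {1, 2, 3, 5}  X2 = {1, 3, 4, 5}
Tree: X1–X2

Yes; width 3.

Every vertex of G appears in some bag (union = {1, 2, 3, 4, 5}); every edge is covered by a bag; and for each vertex v the set of bags containing v is connected in the bag tree. The decomposition is therefore valid. The largest bag has 4 vertices, so the width is 3.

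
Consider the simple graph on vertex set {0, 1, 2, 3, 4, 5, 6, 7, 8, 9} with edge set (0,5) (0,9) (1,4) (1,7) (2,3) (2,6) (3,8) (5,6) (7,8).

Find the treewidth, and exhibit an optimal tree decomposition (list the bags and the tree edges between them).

Each bag holds 2 vertices, so the decomposition has width 1, which upper-bounds the treewidth. Any graph with an edge has treewidth ≥ 1, and G has the edge 4–1. Hence tw(G) = 1 exactly.

Treewidth 1.
One such decomposition:
Bags: B1 = {1, 4}  B2 = {1, 7}  B3 = {7, 8}  B4 = {3, 8}  B5 = {2, 3}  B6 = {2, 6}  B7 = {5, 6}  B8 = {0, 5}  B9 = {0, 9}
Tree: B1–B2, B2–B3, B3–B4, B4–B5, B5–B6, B6–B7, B7–B8, B8–B9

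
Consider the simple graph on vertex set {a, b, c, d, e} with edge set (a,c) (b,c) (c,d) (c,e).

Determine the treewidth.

A width-1 tree decomposition is:
Bags: B1 = {c, e}  B2 = {c, d}  B3 = {a, c}  B4 = {b, c}
Tree: B1–B2, B2–B3, B2–B4
Every bag has size at most 2, so the width is 2 − 1 = 1 and tw(G) ≤ 1. G has an edge, so its treewidth is at least 1. Hence tw(G) = 1 exactly.

1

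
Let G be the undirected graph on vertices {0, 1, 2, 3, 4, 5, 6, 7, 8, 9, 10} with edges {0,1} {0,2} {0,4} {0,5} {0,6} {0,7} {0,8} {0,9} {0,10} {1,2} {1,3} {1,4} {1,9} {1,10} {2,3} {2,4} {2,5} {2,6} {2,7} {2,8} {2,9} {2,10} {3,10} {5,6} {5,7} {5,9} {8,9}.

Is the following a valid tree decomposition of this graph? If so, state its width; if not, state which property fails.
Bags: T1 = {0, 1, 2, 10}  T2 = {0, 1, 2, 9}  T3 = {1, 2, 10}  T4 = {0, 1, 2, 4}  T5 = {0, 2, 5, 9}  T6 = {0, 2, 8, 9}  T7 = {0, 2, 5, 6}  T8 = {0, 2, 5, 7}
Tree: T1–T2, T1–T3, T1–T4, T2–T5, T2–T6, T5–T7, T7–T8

No — vertex 3 appears in no bag.

A tree decomposition must satisfy three properties: every vertex lies in some bag; for every edge, both endpoints lie together in some bag; and for every vertex, the bags containing it form a connected subtree. Here vertex 3 appears in no bag, so the decomposition is invalid.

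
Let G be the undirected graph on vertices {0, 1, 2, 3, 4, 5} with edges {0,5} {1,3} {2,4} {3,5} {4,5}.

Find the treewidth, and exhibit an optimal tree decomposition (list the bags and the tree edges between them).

Each bag holds 2 vertices, so the decomposition has width 1, which upper-bounds the treewidth. Since G has at least one edge (e.g. 4–5), it is not an edgeless graph, so tw(G) ≥ 1. Hence tw(G) = 1 exactly.

Treewidth 1.
One optimal decomposition is:
Bags: B1 = {4, 5}  B2 = {3, 5}  B3 = {2, 4}  B4 = {1, 3}  B5 = {0, 5}
Tree: B1–B2, B1–B3, B2–B4, B1–B5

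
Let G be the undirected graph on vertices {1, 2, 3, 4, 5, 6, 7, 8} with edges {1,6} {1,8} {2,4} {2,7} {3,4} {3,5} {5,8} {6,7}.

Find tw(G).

A width-2 tree decomposition is:
Bags: B1 = {3, 4, 5}  B2 = {4, 5, 8}  B3 = {1, 4, 8}  B4 = {1, 4, 6}  B5 = {4, 6, 7}  B6 = {2, 4, 7}
Tree: B1–B2, B2–B3, B3–B4, B4–B5, B5–B6
Each bag holds 3 vertices, so the decomposition has width 2, which upper-bounds the treewidth. The edges 4–3–5–8–1–6–7–2–4 form a cycle, so G is not a tree and its treewidth is at least 2. Hence tw(G) = 2 exactly.

2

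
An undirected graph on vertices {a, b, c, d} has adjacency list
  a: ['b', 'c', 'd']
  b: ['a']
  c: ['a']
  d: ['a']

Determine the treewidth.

A width-1 tree decomposition is:
Bags: B1 = {a, c}  B2 = {a, b}  B3 = {a, d}
Tree: B1–B2, B2–B3
The largest bag has 2 vertices, giving width 1; this decomposition certifies tw(G) ≤ 1. Since G has at least one edge (e.g. a–c), it is not an edgeless graph, so tw(G) ≥ 1. The upper and lower bounds meet at 1, so that is the treewidth.

1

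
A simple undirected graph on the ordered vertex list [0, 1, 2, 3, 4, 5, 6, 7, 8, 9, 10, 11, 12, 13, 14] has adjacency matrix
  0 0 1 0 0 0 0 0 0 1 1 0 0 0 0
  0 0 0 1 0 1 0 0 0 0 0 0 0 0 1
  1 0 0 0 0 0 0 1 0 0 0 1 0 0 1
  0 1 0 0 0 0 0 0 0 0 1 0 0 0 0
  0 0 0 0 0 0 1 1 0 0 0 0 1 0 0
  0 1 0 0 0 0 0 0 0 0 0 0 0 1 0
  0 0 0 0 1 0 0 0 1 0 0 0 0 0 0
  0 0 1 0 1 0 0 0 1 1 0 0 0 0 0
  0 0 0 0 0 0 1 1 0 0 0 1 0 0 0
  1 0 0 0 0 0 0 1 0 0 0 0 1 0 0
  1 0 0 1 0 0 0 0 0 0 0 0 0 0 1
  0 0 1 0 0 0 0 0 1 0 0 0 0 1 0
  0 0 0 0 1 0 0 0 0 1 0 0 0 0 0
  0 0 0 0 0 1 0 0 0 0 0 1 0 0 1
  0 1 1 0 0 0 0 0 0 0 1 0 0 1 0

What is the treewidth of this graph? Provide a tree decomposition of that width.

Treewidth 3.
One optimal decomposition is:
Bags: B1 = {1, 3, 5, 13}  B2 = {1, 3, 13, 14}  B3 = {3, 10, 13, 14}  B4 = {10, 11, 13, 14}  B5 = {2, 10, 11, 14}  B6 = {0, 2, 10, 11}  B7 = {0, 2, 8, 11}  B8 = {0, 2, 7, 8}  B9 = {0, 7, 8, 9}  B10 = {6, 7, 8, 9}  B11 = {4, 6, 7, 9}  B12 = {4, 6, 9, 12}
Tree: B1–B2, B2–B3, B3–B4, B4–B5, B5–B6, B6–B7, B7–B8, B8–B9, B9–B10, B10–B11, B11–B12

The largest bag has 4 vertices, giving width 3; this decomposition certifies tw(G) ≤ 3. For the lower bound: the 4 vertex sets {1,3,5}, {13}, {14}, {0,2,10,11} are disjoint, each induces a connected subgraph, and every pair is joined by at least one edge of G. Contracting each set to a single vertex therefore yields K_{4} as a minor, and since treewidth is minor-monotone, tw(G) ≥ tw(K_{4}) = 3. Combining the bounds, tw(G) = 3.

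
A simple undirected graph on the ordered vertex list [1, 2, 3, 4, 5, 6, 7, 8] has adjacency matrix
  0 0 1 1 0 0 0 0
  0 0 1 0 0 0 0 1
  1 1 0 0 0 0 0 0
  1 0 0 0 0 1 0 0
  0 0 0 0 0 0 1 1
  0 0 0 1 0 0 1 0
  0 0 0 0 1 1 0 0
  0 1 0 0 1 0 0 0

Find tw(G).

A width-2 tree decomposition is:
Bags: B1 = {1, 3, 4}  B2 = {2, 3, 4}  B3 = {2, 4, 8}  B4 = {4, 5, 8}  B5 = {4, 5, 7}  B6 = {4, 6, 7}
Tree: B1–B2, B2–B3, B3–B4, B4–B5, B5–B6
The largest bag has 3 vertices, giving width 2; this decomposition certifies tw(G) ≤ 2. For the lower bound, G contains the cycle 4–1–3–2–8–5–7–6–4, so G is not a forest; only forests have treewidth ≤ 1, hence tw(G) ≥ 2. The upper and lower bounds meet at 2, so that is the treewidth.

2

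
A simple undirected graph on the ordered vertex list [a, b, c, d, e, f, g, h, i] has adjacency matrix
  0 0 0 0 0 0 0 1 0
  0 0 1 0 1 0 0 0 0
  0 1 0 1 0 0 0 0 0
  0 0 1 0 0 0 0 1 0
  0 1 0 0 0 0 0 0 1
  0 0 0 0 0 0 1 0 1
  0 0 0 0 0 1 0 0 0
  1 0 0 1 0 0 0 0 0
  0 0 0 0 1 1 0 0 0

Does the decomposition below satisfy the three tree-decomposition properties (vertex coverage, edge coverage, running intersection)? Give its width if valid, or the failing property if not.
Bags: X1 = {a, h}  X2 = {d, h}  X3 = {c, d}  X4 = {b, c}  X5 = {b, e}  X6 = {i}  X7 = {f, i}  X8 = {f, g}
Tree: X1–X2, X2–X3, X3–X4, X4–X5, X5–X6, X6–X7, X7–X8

A tree decomposition must satisfy three properties: every vertex lies in some bag; for every edge, both endpoints lie together in some bag; and for every vertex, the bags containing it form a connected subtree. Here edge (e,i) lies in no bag, so the decomposition is invalid.

No — edge (e,i) lies in no bag.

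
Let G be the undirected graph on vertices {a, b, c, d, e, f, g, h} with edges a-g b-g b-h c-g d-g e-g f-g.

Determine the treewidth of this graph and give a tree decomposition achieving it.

Every bag has size at most 2, so the width is 2 − 1 = 1 and tw(G) ≤ 1. G has an edge, so its treewidth is at least 1. Hence tw(G) = 1 exactly.

Treewidth 1.
One optimal decomposition is:
Bags: B1 = {e, g}  B2 = {c, g}  B3 = {f, g}  B4 = {a, g}  B5 = {d, g}  B6 = {b, g}  B7 = {b, h}
Tree: B1–B2, B2–B3, B3–B4, B4–B5, B3–B6, B6–B7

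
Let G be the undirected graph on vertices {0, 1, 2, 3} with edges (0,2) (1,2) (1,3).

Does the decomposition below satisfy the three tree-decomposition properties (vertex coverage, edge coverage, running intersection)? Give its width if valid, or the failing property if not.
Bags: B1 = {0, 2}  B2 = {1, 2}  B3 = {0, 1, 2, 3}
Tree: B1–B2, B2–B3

A tree decomposition must satisfy three properties: every vertex lies in some bag; for every edge, both endpoints lie together in some bag; and for every vertex, the bags containing it form a connected subtree. Here bags containing vertex 0 are not connected in the tree, so the decomposition is invalid.

No — bags containing vertex 0 are not connected in the tree.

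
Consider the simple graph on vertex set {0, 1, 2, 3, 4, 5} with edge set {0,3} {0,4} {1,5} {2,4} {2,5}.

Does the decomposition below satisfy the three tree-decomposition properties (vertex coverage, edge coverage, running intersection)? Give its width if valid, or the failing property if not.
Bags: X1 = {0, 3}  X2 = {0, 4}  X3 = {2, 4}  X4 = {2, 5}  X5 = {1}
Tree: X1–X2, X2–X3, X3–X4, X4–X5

A tree decomposition must satisfy three properties: every vertex lies in some bag; for every edge, both endpoints lie together in some bag; and for every vertex, the bags containing it form a connected subtree. Here edge (5,1) lies in no bag, so the decomposition is invalid.

No — edge (5,1) lies in no bag.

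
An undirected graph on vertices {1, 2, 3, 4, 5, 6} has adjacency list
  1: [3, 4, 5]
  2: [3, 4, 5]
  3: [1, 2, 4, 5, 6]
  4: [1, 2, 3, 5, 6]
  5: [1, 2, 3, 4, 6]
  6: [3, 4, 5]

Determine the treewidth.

A width-3 tree decomposition is:
Bags: B1 = {1, 3, 4, 5}  B2 = {3, 4, 5, 6}  B3 = {2, 3, 4, 5}
Tree: B1–B2, B1–B3
The largest bag has 4 vertices, giving width 3; this decomposition certifies tw(G) ≤ 3. Conversely, {1, 3, 4, 5} is a clique of size 4, and the vertices of any clique must share a bag in every tree decomposition; so some bag has ≥ 4 vertices and tw(G) ≥ 3. Therefore the treewidth is 3.

3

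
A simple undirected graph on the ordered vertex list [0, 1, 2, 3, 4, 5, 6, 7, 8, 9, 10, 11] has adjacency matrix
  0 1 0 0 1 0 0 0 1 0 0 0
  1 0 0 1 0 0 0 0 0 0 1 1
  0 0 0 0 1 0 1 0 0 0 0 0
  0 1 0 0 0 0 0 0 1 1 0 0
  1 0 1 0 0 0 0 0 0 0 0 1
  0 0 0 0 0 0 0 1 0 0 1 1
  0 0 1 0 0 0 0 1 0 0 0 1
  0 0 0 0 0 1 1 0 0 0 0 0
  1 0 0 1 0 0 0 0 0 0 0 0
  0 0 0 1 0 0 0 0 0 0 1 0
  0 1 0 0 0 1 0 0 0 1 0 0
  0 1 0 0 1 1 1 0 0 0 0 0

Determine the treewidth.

3

A width-3 tree decomposition is:
Bags: B1 = {2, 5, 6, 7}  B2 = {2, 5, 6, 11}  B3 = {2, 4, 5, 11}  B4 = {4, 5, 10, 11}  B5 = {1, 4, 10, 11}  B6 = {0, 1, 4, 10}  B7 = {0, 1, 9, 10}  B8 = {0, 1, 3, 9}  B9 = {0, 3, 8, 9}
Tree: B1–B2, B2–B3, B3–B4, B4–B5, B5–B6, B6–B7, B7–B8, B8–B9
Each bag holds 4 vertices, so the decomposition has width 3, which upper-bounds the treewidth. For the lower bound: the 4 vertex sets {2,6,7}, {5}, {11}, {0,1,4,10} are disjoint, each induces a connected subgraph, and every pair is joined by at least one edge of G. Contracting each set to a single vertex therefore yields K_{4} as a minor, and since treewidth is minor-monotone, tw(G) ≥ tw(K_{4}) = 3. Hence tw(G) = 3 exactly.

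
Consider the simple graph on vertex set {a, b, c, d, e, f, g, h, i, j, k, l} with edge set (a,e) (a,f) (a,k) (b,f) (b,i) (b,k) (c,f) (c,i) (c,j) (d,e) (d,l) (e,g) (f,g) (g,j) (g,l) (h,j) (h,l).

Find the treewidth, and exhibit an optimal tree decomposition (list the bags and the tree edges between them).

Each bag holds 4 vertices, so the decomposition has width 3, which upper-bounds the treewidth. For the lower bound: the 4 vertex sets {d,h,l}, {e}, {g}, {a,c,f,j} are disjoint, each induces a connected subgraph, and every pair is joined by at least one edge of G. Contracting each set to a single vertex therefore yields K_{4} as a minor, and since treewidth is minor-monotone, tw(G) ≥ tw(K_{4}) = 3. Combining the bounds, tw(G) = 3.

Treewidth 3.
Bags: B1 = {d, e, h, l}  B2 = {e, g, h, l}  B3 = {e, g, h, j}  B4 = {a, e, g, j}  B5 = {a, f, g, j}  B6 = {a, c, f, j}  B7 = {a, c, f, k}  B8 = {b, c, f, k}  B9 = {b, c, i, k}
Tree: B1–B2, B2–B3, B3–B4, B4–B5, B5–B6, B6–B7, B7–B8, B8–B9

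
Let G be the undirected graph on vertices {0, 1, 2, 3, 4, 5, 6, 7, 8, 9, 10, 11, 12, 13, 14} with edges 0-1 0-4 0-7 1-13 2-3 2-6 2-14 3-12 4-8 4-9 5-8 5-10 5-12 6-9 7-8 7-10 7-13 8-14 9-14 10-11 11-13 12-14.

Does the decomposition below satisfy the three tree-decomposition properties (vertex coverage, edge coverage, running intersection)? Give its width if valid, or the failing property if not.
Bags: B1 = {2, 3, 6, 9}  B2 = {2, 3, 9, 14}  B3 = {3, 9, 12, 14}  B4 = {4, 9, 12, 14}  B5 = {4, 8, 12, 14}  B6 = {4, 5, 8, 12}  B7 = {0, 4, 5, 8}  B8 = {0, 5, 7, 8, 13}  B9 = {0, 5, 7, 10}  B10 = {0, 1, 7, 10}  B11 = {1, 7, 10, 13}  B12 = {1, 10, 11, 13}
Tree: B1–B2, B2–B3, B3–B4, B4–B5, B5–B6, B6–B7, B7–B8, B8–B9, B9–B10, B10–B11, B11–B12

No — bags containing vertex 13 are not connected in the tree.

A tree decomposition must satisfy three properties: every vertex lies in some bag; for every edge, both endpoints lie together in some bag; and for every vertex, the bags containing it form a connected subtree. Here bags containing vertex 13 are not connected in the tree, so the decomposition is invalid.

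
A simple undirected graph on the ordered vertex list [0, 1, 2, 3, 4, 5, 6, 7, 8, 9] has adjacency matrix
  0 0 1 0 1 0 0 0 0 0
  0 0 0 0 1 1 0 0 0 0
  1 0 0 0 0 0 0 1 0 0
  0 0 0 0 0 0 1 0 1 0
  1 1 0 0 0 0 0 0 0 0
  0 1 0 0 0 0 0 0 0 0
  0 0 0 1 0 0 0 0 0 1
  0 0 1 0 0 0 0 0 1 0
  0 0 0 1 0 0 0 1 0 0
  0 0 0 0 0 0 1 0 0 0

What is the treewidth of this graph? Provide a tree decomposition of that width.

Every bag has size at most 2, so the width is 2 − 1 = 1 and tw(G) ≤ 1. Any graph with an edge has treewidth ≥ 1, and G has the edge 9–6. The upper and lower bounds meet at 1, so that is the treewidth.

Treewidth 1.
One optimal decomposition is:
Bags: B1 = {6, 9}  B2 = {3, 6}  B3 = {3, 8}  B4 = {7, 8}  B5 = {2, 7}  B6 = {0, 2}  B7 = {0, 4}  B8 = {1, 4}  B9 = {1, 5}
Tree: B1–B2, B2–B3, B3–B4, B4–B5, B5–B6, B6–B7, B7–B8, B8–B9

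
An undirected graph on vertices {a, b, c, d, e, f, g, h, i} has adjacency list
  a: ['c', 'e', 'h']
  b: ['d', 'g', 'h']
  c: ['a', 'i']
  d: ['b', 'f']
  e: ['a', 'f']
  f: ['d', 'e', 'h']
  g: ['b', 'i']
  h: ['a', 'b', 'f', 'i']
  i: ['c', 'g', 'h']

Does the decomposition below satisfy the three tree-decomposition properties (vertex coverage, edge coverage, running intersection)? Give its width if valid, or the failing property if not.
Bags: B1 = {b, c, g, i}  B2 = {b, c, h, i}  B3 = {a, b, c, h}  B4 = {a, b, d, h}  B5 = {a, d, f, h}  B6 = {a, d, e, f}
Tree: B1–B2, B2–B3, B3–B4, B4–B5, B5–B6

Yes; width 3.

Every vertex of G appears in some bag (union = {a, b, c, d, e, f, g, h, i}); every edge is covered by a bag; and for each vertex v the set of bags containing v is connected in the bag tree. The decomposition is therefore valid. The largest bag has 4 vertices, so the width is 3.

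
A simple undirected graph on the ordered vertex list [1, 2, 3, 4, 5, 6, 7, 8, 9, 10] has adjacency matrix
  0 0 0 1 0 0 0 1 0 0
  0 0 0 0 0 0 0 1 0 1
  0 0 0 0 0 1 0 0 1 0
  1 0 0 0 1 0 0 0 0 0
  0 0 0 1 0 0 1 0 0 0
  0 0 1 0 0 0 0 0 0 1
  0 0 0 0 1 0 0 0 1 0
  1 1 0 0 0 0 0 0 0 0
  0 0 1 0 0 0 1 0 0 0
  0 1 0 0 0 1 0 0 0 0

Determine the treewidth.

A width-2 tree decomposition is:
Bags: B1 = {3, 7, 9}  B2 = {3, 6, 7}  B3 = {6, 7, 10}  B4 = {2, 7, 10}  B5 = {2, 7, 8}  B6 = {1, 7, 8}  B7 = {1, 4, 7}  B8 = {4, 5, 7}
Tree: B1–B2, B2–B3, B3–B4, B4–B5, B5–B6, B6–B7, B7–B8
The largest bag has 3 vertices, giving width 2; this decomposition certifies tw(G) ≤ 2. Since 7–9–3–6–10–2–8–1–4–5–7 is a cycle in G, G is not acyclic. Forests are exactly the graphs of treewidth ≤ 1, so tw(G) ≥ 2. Therefore the treewidth is 2.

2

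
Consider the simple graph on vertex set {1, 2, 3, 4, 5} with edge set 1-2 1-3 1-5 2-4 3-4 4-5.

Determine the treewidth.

2

A width-2 tree decomposition is:
Bags: B1 = {1, 4, 5}  B2 = {1, 2, 4}  B3 = {1, 3, 4}
Tree: B1–B2, B2–B3
Each bag holds 3 vertices, so the decomposition has width 2, which upper-bounds the treewidth. Since 4–5–1–2–4 is a cycle in G, G is not acyclic. Forests are exactly the graphs of treewidth ≤ 1, so tw(G) ≥ 2. Hence tw(G) = 2 exactly.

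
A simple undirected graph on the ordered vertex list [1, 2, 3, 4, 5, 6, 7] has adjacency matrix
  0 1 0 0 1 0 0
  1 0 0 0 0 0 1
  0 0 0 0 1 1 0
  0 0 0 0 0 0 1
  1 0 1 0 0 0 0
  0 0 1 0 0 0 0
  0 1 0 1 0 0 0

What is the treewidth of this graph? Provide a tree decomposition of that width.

Each bag holds 2 vertices, so the decomposition has width 1, which upper-bounds the treewidth. Since G has at least one edge (e.g. 6–3), it is not an edgeless graph, so tw(G) ≥ 1. Hence tw(G) = 1 exactly.

Treewidth 1.
Bags: B1 = {3, 6}  B2 = {3, 5}  B3 = {1, 5}  B4 = {1, 2}  B5 = {2, 7}  B6 = {4, 7}
Tree: B1–B2, B2–B3, B3–B4, B4–B5, B5–B6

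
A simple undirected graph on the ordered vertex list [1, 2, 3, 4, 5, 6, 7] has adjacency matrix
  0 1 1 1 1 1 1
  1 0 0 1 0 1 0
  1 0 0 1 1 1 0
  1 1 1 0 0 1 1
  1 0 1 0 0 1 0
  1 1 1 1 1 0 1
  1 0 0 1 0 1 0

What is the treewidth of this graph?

A width-3 tree decomposition is:
Bags: B1 = {1, 3, 5, 6}  B2 = {1, 3, 4, 6}  B3 = {1, 2, 4, 6}  B4 = {1, 4, 6, 7}
Tree: B1–B2, B2–B3, B2–B4
Each bag holds 4 vertices, so the decomposition has width 3, which upper-bounds the treewidth. For the lower bound, the 4 vertices {1, 2, 4, 6} are pairwise adjacent, and any tree decomposition puts a clique entirely inside one bag — forcing width ≥ 3. The upper and lower bounds meet at 3, so that is the treewidth.

3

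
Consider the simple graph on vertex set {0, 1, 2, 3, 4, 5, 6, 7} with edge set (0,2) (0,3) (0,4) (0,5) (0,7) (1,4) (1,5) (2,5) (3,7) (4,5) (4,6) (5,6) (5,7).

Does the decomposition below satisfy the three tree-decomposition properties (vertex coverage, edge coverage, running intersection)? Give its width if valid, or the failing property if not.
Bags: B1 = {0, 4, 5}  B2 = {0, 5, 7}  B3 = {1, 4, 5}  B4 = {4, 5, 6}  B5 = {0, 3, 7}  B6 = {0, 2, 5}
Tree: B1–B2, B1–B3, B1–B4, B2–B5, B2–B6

Vertex coverage: the bags together contain {0, 1, 2, 3, 4, 5, 6, 7}, the full vertex set. Edge coverage: each edge of G has both endpoints in at least one bag. Running intersection: for every vertex, the bags containing it form a connected subtree. All three properties hold, so this is a valid tree decomposition of width max|bag| − 1 = 2, and hence tw(G) ≤ 2.

Yes; width 2.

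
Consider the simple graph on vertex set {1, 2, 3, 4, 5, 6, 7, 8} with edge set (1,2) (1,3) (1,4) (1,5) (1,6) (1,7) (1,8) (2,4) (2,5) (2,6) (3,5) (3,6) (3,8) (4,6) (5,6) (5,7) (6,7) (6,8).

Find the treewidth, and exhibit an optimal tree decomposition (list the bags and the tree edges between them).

The largest bag has 4 vertices, giving width 3; this decomposition certifies tw(G) ≤ 3. On the other hand G contains the 4-clique {1, 3, 6, 8}. A clique must lie in a single bag of any decomposition, so no decomposition can have width below 3. Therefore the treewidth is 3.

Treewidth 3.
One optimal decomposition is:
Bags: B1 = {1, 5, 6, 7}  B2 = {1, 2, 5, 6}  B3 = {1, 3, 5, 6}  B4 = {1, 3, 6, 8}  B5 = {1, 2, 4, 6}
Tree: B1–B2, B1–B3, B3–B4, B2–B5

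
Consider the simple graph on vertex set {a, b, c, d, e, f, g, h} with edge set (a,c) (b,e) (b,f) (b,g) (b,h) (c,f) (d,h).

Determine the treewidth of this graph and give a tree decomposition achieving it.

Each bag holds 2 vertices, so the decomposition has width 1, which upper-bounds the treewidth. G has an edge, so its treewidth is at least 1. Therefore the treewidth is 1.

Treewidth 1.
One optimal decomposition is:
Bags: B1 = {b, g}  B2 = {b, e}  B3 = {b, h}  B4 = {b, f}  B5 = {c, f}  B6 = {d, h}  B7 = {a, c}
Tree: B1–B2, B2–B3, B3–B4, B4–B5, B3–B6, B5–B7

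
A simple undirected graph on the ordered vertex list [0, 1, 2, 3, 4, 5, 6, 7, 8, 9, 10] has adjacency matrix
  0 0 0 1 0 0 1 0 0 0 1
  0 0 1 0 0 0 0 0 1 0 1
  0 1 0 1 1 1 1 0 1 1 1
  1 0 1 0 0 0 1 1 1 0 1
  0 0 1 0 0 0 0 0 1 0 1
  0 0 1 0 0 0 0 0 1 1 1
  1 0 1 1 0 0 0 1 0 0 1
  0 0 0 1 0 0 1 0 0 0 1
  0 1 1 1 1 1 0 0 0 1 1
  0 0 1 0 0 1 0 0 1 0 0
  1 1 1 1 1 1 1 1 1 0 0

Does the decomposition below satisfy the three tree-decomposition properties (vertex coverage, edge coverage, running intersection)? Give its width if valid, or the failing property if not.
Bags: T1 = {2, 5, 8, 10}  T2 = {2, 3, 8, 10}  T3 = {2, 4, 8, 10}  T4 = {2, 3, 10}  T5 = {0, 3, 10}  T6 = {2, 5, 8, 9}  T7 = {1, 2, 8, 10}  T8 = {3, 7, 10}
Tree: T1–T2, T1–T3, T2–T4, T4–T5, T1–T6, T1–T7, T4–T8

No — vertex 6 appears in no bag.

A tree decomposition must satisfy three properties: every vertex lies in some bag; for every edge, both endpoints lie together in some bag; and for every vertex, the bags containing it form a connected subtree. Here vertex 6 appears in no bag, so the decomposition is invalid.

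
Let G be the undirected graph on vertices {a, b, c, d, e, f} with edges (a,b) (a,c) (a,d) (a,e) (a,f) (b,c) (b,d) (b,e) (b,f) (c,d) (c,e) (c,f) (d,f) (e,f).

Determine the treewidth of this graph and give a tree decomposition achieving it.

Treewidth 4.
One such decomposition:
Bags: B1 = {a, b, c, d, f}  B2 = {a, b, c, e, f}
Tree: B1–B2

Each bag holds 5 vertices, so the decomposition has width 4, which upper-bounds the treewidth. Conversely, {a, b, c, d, f} is a clique of size 5, and the vertices of any clique must share a bag in every tree decomposition; so some bag has ≥ 5 vertices and tw(G) ≥ 4. Hence tw(G) = 4 exactly.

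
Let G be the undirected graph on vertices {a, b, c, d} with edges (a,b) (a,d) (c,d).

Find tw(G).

1

A width-1 tree decomposition is:
Bags: B1 = {a, d}  B2 = {c, d}  B3 = {a, b}
Tree: B1–B2, B1–B3
The largest bag has 2 vertices, giving width 1; this decomposition certifies tw(G) ≤ 1. Any graph with an edge has treewidth ≥ 1, and G has the edge a–d. Combining the bounds, tw(G) = 1.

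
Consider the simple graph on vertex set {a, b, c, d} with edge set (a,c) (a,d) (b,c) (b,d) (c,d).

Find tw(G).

A width-2 tree decomposition is:
Bags: B1 = {b, c, d}  B2 = {a, c, d}
Tree: B1–B2
Every bag has size at most 3, so the width is 3 − 1 = 2 and tw(G) ≤ 2. Conversely, {a, c, d} is a clique of size 3, and the vertices of any clique must share a bag in every tree decomposition; so some bag has ≥ 3 vertices and tw(G) ≥ 2. The upper and lower bounds meet at 2, so that is the treewidth.

2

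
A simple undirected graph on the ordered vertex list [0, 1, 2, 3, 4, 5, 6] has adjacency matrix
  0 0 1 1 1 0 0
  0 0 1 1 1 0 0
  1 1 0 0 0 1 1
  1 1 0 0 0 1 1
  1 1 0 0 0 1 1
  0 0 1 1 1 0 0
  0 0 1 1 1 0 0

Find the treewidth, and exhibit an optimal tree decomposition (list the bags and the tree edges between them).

Treewidth 3.
Bags: B1 = {1, 2, 3, 4}  B2 = {2, 3, 4, 6}  B3 = {0, 2, 3, 4}  B4 = {2, 3, 4, 5}
Tree: B1–B2, B2–B3, B3–B4

Every bag has size at most 4, so the width is 4 − 1 = 3 and tw(G) ≤ 3. For the lower bound: the 4 vertex sets {1,4}, {3,6}, {2}, {0} are disjoint, each induces a connected subgraph, and every pair is joined by at least one edge of G. Contracting each set to a single vertex therefore yields K_{4} as a minor, and since treewidth is minor-monotone, tw(G) ≥ tw(K_{4}) = 3. Combining the bounds, tw(G) = 3.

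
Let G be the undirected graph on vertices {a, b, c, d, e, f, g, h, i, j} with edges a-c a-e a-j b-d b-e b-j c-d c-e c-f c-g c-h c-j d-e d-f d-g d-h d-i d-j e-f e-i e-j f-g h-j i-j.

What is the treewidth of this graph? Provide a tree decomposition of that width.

Treewidth 3.
One optimal decomposition is:
Bags: B1 = {b, d, e, j}  B2 = {d, e, i, j}  B3 = {c, d, e, j}  B4 = {c, d, e, f}  B5 = {c, d, h, j}  B6 = {c, d, f, g}  B7 = {a, c, e, j}
Tree: B1–B2, B1–B3, B3–B4, B3–B5, B4–B6, B3–B7

The largest bag has 4 vertices, giving width 3; this decomposition certifies tw(G) ≤ 3. For the lower bound, the 4 vertices {c, d, e, j} are pairwise adjacent, and any tree decomposition puts a clique entirely inside one bag — forcing width ≥ 3. The upper and lower bounds meet at 3, so that is the treewidth.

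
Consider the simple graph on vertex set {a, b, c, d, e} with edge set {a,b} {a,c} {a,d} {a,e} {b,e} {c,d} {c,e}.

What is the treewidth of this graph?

A width-2 tree decomposition is:
Bags: B1 = {a, c, e}  B2 = {a, c, d}  B3 = {a, b, e}
Tree: B1–B2, B1–B3
The largest bag has 3 vertices, giving width 2; this decomposition certifies tw(G) ≤ 2. Conversely, {a, c, d} is a clique of size 3, and the vertices of any clique must share a bag in every tree decomposition; so some bag has ≥ 3 vertices and tw(G) ≥ 2. The upper and lower bounds meet at 2, so that is the treewidth.

2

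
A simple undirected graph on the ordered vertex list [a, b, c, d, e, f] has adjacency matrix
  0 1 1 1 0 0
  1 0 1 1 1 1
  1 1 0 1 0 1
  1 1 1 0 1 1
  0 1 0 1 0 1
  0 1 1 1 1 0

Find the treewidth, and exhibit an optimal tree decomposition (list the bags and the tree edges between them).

Treewidth 3.
Bags: B1 = {a, b, c, d}  B2 = {b, c, d, f}  B3 = {b, d, e, f}
Tree: B1–B2, B2–B3

Each bag holds 4 vertices, so the decomposition has width 3, which upper-bounds the treewidth. Conversely, {b, d, e, f} is a clique of size 4, and the vertices of any clique must share a bag in every tree decomposition; so some bag has ≥ 4 vertices and tw(G) ≥ 3. Therefore the treewidth is 3.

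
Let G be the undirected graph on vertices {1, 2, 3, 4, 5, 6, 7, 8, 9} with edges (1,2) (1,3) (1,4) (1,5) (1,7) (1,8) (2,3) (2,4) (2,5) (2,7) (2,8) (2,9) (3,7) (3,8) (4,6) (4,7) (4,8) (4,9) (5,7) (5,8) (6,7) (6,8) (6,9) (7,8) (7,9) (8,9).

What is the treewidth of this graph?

A width-4 tree decomposition is:
Bags: B1 = {1, 2, 4, 7, 8}  B2 = {1, 2, 5, 7, 8}  B3 = {1, 2, 3, 7, 8}  B4 = {2, 4, 7, 8, 9}  B5 = {4, 6, 7, 8, 9}
Tree: B1–B2, B2–B3, B1–B4, B4–B5
The largest bag has 5 vertices, giving width 4; this decomposition certifies tw(G) ≤ 4. On the other hand G contains the 5-clique {1, 2, 3, 7, 8}. A clique must lie in a single bag of any decomposition, so no decomposition can have width below 4. Hence tw(G) = 4 exactly.

4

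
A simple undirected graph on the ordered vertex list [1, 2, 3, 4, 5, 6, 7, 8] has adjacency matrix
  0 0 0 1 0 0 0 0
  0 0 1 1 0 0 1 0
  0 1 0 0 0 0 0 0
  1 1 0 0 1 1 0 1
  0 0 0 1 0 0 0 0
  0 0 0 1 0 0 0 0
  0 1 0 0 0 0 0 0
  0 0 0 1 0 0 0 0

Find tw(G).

A width-1 tree decomposition is:
Bags: B1 = {2, 4}  B2 = {4, 6}  B3 = {2, 3}  B4 = {2, 7}  B5 = {4, 5}  B6 = {4, 8}  B7 = {1, 4}
Tree: B1–B2, B1–B3, B3–B4, B1–B5, B5–B6, B1–B7
Each bag holds 2 vertices, so the decomposition has width 1, which upper-bounds the treewidth. G has an edge, so its treewidth is at least 1. Combining the bounds, tw(G) = 1.

1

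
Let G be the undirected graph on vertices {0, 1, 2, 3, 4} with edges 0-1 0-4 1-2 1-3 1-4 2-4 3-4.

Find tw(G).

2

A width-2 tree decomposition is:
Bags: B1 = {0, 1, 4}  B2 = {1, 2, 4}  B3 = {1, 3, 4}
Tree: B1–B2, B1–B3
Every bag has size at most 3, so the width is 3 − 1 = 2 and tw(G) ≤ 2. On the other hand G contains the 3-clique {0, 1, 4}. A clique must lie in a single bag of any decomposition, so no decomposition can have width below 2. The upper and lower bounds meet at 2, so that is the treewidth.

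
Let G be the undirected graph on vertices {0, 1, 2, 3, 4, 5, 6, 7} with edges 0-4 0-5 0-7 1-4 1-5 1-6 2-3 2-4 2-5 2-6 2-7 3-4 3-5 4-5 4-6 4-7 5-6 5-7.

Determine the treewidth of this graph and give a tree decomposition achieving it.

Each bag holds 4 vertices, so the decomposition has width 3, which upper-bounds the treewidth. On the other hand G contains the 4-clique {0, 4, 5, 7}. A clique must lie in a single bag of any decomposition, so no decomposition can have width below 3. The upper and lower bounds meet at 3, so that is the treewidth.

Treewidth 3.
One optimal decomposition is:
Bags: B1 = {1, 4, 5, 6}  B2 = {2, 4, 5, 6}  B3 = {2, 3, 4, 5}  B4 = {2, 4, 5, 7}  B5 = {0, 4, 5, 7}
Tree: B1–B2, B2–B3, B3–B4, B4–B5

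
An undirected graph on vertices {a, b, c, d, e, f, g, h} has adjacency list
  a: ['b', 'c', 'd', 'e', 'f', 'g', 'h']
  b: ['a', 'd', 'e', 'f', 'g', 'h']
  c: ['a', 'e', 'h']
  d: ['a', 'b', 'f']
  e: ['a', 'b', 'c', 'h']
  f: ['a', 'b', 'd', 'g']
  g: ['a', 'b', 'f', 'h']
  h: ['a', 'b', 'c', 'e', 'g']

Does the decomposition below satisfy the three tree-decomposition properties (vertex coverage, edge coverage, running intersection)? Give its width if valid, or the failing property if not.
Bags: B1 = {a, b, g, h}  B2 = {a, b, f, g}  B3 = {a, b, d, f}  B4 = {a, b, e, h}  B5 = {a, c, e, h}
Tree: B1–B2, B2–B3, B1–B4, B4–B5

Yes; width 3.

Vertex coverage: the bags together contain {a, b, c, d, e, f, g, h}, the full vertex set. Edge coverage: each edge of G has both endpoints in at least one bag. Running intersection: for every vertex, the bags containing it form a connected subtree. All three properties hold, so this is a valid tree decomposition of width max|bag| − 1 = 3, and hence tw(G) ≤ 3.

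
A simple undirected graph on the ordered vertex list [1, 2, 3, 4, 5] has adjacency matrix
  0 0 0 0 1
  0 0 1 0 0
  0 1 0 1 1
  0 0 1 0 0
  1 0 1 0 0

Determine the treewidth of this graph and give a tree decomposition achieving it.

The largest bag has 2 vertices, giving width 1; this decomposition certifies tw(G) ≤ 1. G has an edge, so its treewidth is at least 1. The upper and lower bounds meet at 1, so that is the treewidth.

Treewidth 1.
One optimal decomposition is:
Bags: B1 = {3, 5}  B2 = {1, 5}  B3 = {2, 3}  B4 = {3, 4}
Tree: B1–B2, B1–B3, B1–B4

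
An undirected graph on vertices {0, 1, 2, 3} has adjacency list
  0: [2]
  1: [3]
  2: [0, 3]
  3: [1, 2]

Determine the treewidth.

1

A width-1 tree decomposition is:
Bags: B1 = {0, 2}  B2 = {2, 3}  B3 = {1, 3}
Tree: B1–B2, B2–B3
The largest bag has 2 vertices, giving width 1; this decomposition certifies tw(G) ≤ 1. Since G has at least one edge (e.g. 0–2), it is not an edgeless graph, so tw(G) ≥ 1. Combining the bounds, tw(G) = 1.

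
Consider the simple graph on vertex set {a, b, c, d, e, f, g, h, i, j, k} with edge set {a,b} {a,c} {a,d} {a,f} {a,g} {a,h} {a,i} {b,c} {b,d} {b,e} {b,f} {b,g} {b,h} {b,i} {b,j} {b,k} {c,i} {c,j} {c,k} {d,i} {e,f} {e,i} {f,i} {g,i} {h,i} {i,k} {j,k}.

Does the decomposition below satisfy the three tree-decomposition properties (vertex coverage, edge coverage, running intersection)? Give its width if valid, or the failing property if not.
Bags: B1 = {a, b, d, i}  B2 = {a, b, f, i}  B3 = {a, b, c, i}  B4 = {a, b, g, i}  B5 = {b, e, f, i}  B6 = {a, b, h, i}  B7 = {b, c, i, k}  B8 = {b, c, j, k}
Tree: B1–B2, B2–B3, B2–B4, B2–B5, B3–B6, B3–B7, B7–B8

Yes; width 3.

Checking the three conditions: (i) the bags cover all of {a, b, c, d, e, f, g, h, i, j, k}; (ii) for each edge, some bag contains both endpoints; (iii) the bags containing any fixed vertex form a subtree. All hold, so the decomposition is valid with width 4 − 1 = 3.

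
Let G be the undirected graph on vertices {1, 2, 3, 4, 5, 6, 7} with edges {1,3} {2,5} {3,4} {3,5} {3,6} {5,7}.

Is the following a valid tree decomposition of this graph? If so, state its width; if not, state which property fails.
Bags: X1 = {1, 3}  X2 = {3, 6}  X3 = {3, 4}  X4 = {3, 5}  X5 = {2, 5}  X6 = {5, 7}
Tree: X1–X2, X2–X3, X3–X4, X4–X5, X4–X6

Yes; width 1.

Every vertex of G appears in some bag (union = {1, 2, 3, 4, 5, 6, 7}); every edge is covered by a bag; and for each vertex v the set of bags containing v is connected in the bag tree. The decomposition is therefore valid. The largest bag has 2 vertices, so the width is 1.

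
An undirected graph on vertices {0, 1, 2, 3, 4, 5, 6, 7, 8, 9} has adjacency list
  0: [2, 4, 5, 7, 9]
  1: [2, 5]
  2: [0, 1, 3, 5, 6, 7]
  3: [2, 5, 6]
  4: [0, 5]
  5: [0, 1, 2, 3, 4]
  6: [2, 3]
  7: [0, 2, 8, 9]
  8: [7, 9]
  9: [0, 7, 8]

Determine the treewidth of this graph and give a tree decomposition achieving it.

Every bag has size at most 3, so the width is 3 − 1 = 2 and tw(G) ≤ 2. On the other hand G contains the 3-clique {7, 8, 9}. A clique must lie in a single bag of any decomposition, so no decomposition can have width below 2. The upper and lower bounds meet at 2, so that is the treewidth.

Treewidth 2.
One such decomposition:
Bags: B1 = {0, 7, 9}  B2 = {0, 2, 7}  B3 = {0, 2, 5}  B4 = {1, 2, 5}  B5 = {7, 8, 9}  B6 = {2, 3, 5}  B7 = {2, 3, 6}  B8 = {0, 4, 5}
Tree: B1–B2, B2–B3, B3–B4, B1–B5, B4–B6, B6–B7, B3–B8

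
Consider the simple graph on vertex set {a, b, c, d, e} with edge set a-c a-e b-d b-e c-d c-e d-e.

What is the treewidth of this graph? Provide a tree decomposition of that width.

Every bag has size at most 3, so the width is 3 − 1 = 2 and tw(G) ≤ 2. Conversely, {c, d, e} is a clique of size 3, and the vertices of any clique must share a bag in every tree decomposition; so some bag has ≥ 3 vertices and tw(G) ≥ 2. The upper and lower bounds meet at 2, so that is the treewidth.

Treewidth 2.
One optimal decomposition is:
Bags: B1 = {b, d, e}  B2 = {c, d, e}  B3 = {a, c, e}
Tree: B1–B2, B2–B3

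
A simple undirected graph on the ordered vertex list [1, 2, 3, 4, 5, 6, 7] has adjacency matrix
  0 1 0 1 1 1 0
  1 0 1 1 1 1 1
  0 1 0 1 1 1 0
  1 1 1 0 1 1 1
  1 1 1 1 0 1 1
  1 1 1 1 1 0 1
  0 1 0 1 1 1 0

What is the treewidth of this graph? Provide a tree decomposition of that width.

Treewidth 4.
Bags: B1 = {1, 2, 4, 5, 6}  B2 = {2, 3, 4, 5, 6}  B3 = {2, 4, 5, 6, 7}
Tree: B1–B2, B2–B3

Each bag holds 5 vertices, so the decomposition has width 4, which upper-bounds the treewidth. For the lower bound, the 5 vertices {1, 2, 4, 5, 6} are pairwise adjacent, and any tree decomposition puts a clique entirely inside one bag — forcing width ≥ 4. The upper and lower bounds meet at 4, so that is the treewidth.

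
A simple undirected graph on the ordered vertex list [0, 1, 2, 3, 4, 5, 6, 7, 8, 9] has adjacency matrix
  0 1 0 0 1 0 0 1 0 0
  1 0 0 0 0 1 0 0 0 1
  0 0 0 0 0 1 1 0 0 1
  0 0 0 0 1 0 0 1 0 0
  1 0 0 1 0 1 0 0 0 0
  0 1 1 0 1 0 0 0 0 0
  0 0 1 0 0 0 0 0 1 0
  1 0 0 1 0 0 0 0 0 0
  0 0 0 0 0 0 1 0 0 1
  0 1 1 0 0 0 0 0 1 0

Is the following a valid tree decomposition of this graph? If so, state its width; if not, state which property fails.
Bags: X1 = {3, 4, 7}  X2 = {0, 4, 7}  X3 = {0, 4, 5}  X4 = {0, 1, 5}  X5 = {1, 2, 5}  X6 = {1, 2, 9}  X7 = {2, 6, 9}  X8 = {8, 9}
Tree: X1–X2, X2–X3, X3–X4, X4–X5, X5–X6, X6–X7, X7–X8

A tree decomposition must satisfy three properties: every vertex lies in some bag; for every edge, both endpoints lie together in some bag; and for every vertex, the bags containing it form a connected subtree. Here edge (6,8) lies in no bag, so the decomposition is invalid.

No — edge (6,8) lies in no bag.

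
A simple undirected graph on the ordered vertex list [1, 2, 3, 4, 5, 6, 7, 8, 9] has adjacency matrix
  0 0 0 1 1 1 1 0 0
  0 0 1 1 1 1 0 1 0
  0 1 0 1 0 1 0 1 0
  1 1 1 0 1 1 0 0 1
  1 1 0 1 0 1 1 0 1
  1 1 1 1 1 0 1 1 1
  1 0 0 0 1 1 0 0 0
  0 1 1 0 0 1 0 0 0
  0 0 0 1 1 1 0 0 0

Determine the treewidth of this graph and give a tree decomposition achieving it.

Treewidth 3.
One optimal decomposition is:
Bags: B1 = {1, 4, 5, 6}  B2 = {2, 4, 5, 6}  B3 = {1, 5, 6, 7}  B4 = {2, 3, 4, 6}  B5 = {2, 3, 6, 8}  B6 = {4, 5, 6, 9}
Tree: B1–B2, B1–B3, B2–B4, B4–B5, B1–B6

Each bag holds 4 vertices, so the decomposition has width 3, which upper-bounds the treewidth. On the other hand G contains the 4-clique {2, 3, 6, 8}. A clique must lie in a single bag of any decomposition, so no decomposition can have width below 3. Hence tw(G) = 3 exactly.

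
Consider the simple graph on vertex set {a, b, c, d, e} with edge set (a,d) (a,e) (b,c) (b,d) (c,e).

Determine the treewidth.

2

A width-2 tree decomposition is:
Bags: B1 = {b, c, d}  B2 = {c, d, e}  B3 = {a, d, e}
Tree: B1–B2, B2–B3
Each bag holds 3 vertices, so the decomposition has width 2, which upper-bounds the treewidth. Since d–b–c–e–a–d is a cycle in G, G is not acyclic. Forests are exactly the graphs of treewidth ≤ 1, so tw(G) ≥ 2. Therefore the treewidth is 2.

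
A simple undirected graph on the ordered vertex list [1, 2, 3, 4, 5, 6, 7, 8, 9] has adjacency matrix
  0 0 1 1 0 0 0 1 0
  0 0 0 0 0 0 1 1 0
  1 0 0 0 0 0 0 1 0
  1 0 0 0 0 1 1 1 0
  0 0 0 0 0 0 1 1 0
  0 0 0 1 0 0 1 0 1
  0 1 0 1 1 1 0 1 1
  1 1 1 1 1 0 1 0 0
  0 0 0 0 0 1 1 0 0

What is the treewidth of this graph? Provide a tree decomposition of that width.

Every bag has size at most 3, so the width is 3 − 1 = 2 and tw(G) ≤ 2. On the other hand G contains the 3-clique {1, 3, 8}. A clique must lie in a single bag of any decomposition, so no decomposition can have width below 2. Therefore the treewidth is 2.

Treewidth 2.
One optimal decomposition is:
Bags: B1 = {4, 7, 8}  B2 = {4, 6, 7}  B3 = {2, 7, 8}  B4 = {5, 7, 8}  B5 = {1, 4, 8}  B6 = {6, 7, 9}  B7 = {1, 3, 8}
Tree: B1–B2, B1–B3, B3–B4, B1–B5, B2–B6, B5–B7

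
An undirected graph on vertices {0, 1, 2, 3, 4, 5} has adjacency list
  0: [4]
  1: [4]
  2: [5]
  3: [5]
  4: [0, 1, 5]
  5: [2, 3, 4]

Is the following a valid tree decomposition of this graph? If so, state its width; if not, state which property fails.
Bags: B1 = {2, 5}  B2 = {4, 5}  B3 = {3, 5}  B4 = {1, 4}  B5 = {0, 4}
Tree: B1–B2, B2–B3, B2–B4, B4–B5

Every vertex of G appears in some bag (union = {0, 1, 2, 3, 4, 5}); every edge is covered by a bag; and for each vertex v the set of bags containing v is connected in the bag tree. The decomposition is therefore valid. The largest bag has 2 vertices, so the width is 1.

Yes; width 1.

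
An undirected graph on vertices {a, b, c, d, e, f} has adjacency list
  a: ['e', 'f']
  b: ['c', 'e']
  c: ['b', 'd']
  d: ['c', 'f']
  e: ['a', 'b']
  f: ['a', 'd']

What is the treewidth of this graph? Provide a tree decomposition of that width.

The largest bag has 3 vertices, giving width 2; this decomposition certifies tw(G) ≤ 2. The edges e–a–f–d–c–b–e form a cycle, so G is not a tree and its treewidth is at least 2. Hence tw(G) = 2 exactly.

Treewidth 2.
One optimal decomposition is:
Bags: B1 = {a, e, f}  B2 = {d, e, f}  B3 = {c, d, e}  B4 = {b, c, e}
Tree: B1–B2, B2–B3, B3–B4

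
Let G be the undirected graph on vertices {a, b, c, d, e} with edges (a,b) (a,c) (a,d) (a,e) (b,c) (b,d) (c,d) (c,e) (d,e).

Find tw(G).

3

A width-3 tree decomposition is:
Bags: B1 = {a, b, c, d}  B2 = {a, c, d, e}
Tree: B1–B2
Every bag has size at most 4, so the width is 4 − 1 = 3 and tw(G) ≤ 3. Conversely, {a, c, d, e} is a clique of size 4, and the vertices of any clique must share a bag in every tree decomposition; so some bag has ≥ 4 vertices and tw(G) ≥ 3. Combining the bounds, tw(G) = 3.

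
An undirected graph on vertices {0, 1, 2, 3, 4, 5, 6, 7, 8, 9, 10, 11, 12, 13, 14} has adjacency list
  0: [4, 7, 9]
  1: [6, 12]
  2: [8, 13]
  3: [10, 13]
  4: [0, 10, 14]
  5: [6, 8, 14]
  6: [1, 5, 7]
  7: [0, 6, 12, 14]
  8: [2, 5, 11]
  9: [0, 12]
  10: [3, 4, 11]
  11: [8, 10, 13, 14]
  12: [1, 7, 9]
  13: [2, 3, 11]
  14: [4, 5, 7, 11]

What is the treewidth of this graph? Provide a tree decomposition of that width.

Treewidth 3.
One such decomposition:
Bags: B1 = {2, 3, 10, 13}  B2 = {2, 10, 11, 13}  B3 = {2, 8, 10, 11}  B4 = {4, 8, 10, 11}  B5 = {4, 8, 11, 14}  B6 = {4, 5, 8, 14}  B7 = {0, 4, 5, 14}  B8 = {0, 5, 7, 14}  B9 = {0, 5, 6, 7}  B10 = {0, 6, 7, 9}  B11 = {6, 7, 9, 12}  B12 = {1, 6, 9, 12}
Tree: B1–B2, B2–B3, B3–B4, B4–B5, B5–B6, B6–B7, B7–B8, B8–B9, B9–B10, B10–B11, B11–B12

The largest bag has 4 vertices, giving width 3; this decomposition certifies tw(G) ≤ 3. For the lower bound: the 4 vertex sets {2,3,13}, {10}, {11}, {4,5,8,14} are disjoint, each induces a connected subgraph, and every pair is joined by at least one edge of G. Contracting each set to a single vertex therefore yields K_{4} as a minor, and since treewidth is minor-monotone, tw(G) ≥ tw(K_{4}) = 3. Combining the bounds, tw(G) = 3.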